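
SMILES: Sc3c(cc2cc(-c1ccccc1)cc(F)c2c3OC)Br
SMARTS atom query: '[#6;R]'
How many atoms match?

16

The query [#6;R] means: carbon that is part of a ring.
Check the 21 heavy atoms by environment: 16× c (aromatic, in 6-ring) → match; 1× F (acyclic) → no; 1× Br (acyclic) → no; 1× O (acyclic) → no; 1× C (acyclic) → no; 1× S (acyclic) → no.
That gives 16 matching atoms.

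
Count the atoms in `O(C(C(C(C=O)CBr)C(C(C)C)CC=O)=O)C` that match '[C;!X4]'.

The query [C;!X4] means: aliphatic carbon that does not have four total connections.
Check the 17 heavy atoms by environment: 9× C (X4) → no; 3× C (X3) → match; 3× O (X1) → no; 1× O (X2) → no; 1× Br (X1) → no.
That gives 3 matching atoms.

3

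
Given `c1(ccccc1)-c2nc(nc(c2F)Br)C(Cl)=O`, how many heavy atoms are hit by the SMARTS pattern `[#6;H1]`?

The query [#6;H1] means: any carbon bearing exactly one hydrogen.
Check the 17 heavy atoms by environment: 2× n (aromatic, H0) → no; 5× c (aromatic, H0) → no; 1× F (H0) → no; 5× c (aromatic, H1) → match; 1× C (H0) → no; 1× O (H0) → no; 1× Cl (H0) → no; 1× Br (H0) → no.
That gives 5 matching atoms.

5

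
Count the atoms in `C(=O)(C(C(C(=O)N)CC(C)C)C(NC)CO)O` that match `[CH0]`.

Check the 17 heavy atoms by environment: 2× C (H2) → no; 4× C (H1) → no; 2× O (H1) → no; 1× N (H1) → no; 3× C (H3) → no; 2× C (H0) → match; 2× O (H0) → no; 1× N (H2) → no.
That gives 2 matching atoms.

2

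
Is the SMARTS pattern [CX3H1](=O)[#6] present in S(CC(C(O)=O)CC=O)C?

Yes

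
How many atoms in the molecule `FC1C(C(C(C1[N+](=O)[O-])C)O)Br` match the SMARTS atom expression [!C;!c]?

6

The query [!C;!c] means: neither aliphatic nor aromatic carbon — same as [!#6].
Check the 12 heavy atoms by environment: 6× C → no; 1× F → match; 1× Br → match; 2× O → match; 1× N (charge +1) → match; 1× O (charge -1) → match.
Summing the matching environments: 1 + 1 + 2 + 1 + 1 = 6 matching atoms.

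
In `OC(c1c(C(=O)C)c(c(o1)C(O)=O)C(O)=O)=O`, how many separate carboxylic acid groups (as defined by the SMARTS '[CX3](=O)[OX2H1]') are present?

[CX3](=O)[OX2H1] is the SMARTS for a carboxylic acid: an sp2 carbon double-bonded to O and single-bonded to an -OH oxygen.
The molecule carries 3 separate instances of a carboxylic acid group (-C(=O)OH) meeting every constraint; each maps to a distinct set of atoms, giving 3 matches.

3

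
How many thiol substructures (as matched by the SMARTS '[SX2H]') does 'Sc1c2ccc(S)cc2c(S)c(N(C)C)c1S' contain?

4

[SX2H] is the SMARTS for a thiol: an aliphatic sulfur with two connections, one being H.
The molecule carries 4 separate instances of a thiol (-SH) meeting every constraint; each maps to a distinct set of atoms, giving 4 matches.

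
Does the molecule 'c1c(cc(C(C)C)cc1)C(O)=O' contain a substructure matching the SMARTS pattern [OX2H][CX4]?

No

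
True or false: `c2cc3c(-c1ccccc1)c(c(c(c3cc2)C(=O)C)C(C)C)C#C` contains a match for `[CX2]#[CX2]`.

True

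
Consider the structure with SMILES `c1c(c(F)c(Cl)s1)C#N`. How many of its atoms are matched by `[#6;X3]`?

4

The query [#6;X3] means: any carbon (aromatic or not) with three total connections.
Check the 9 heavy atoms by environment: 1× s (aromatic, X2) → no; 4× c (aromatic, X3) → match; 1× F (X1) → no; 1× C (X2) → no; 1× N (X1) → no; 1× Cl (X1) → no.
That gives 4 matching atoms.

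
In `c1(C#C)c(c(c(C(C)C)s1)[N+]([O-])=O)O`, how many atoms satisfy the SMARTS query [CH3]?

2

Check the 14 heavy atoms by environment: 1× s (aromatic, H0) → no; 4× c (aromatic, H0) → no; 1× O (H1) → no; 1× C (H0) → no; 2× C (H1) → no; 2× C (H3) → match; 1× N (charge +1, H0) → no; 1× O (charge -1, H0) → no; 1× O (H0) → no.
That gives 2 matching atoms.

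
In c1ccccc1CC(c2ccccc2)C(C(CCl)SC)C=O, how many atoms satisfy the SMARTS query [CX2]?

0

Check the 22 heavy atoms by environment: 6× C (X4) → no; 1× C (X3) → no; 1× O (X1) → no; 12× c (aromatic, X3) → no; 1× Cl (X1) → no; 1× S (X2) → no.
No environment satisfies the query, so 0 matching atoms.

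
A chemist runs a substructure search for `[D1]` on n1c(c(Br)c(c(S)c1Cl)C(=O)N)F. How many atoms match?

6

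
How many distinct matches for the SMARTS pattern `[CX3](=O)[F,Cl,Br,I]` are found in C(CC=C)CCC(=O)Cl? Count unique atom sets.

[CX3](=O)[F,Cl,Br,I] is the SMARTS for an acyl halide: a carbonyl carbon bonded to a halogen.
Exactly one fragment in the molecule meets all constraints, giving 1 match.

1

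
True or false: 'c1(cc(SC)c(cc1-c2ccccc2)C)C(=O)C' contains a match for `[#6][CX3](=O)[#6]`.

True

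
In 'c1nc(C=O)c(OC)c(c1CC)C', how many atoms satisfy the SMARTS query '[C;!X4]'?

1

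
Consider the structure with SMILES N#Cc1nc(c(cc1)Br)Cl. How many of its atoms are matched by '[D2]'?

4

The query [D2] means: atom with exactly two heavy-atom neighbours.
Check the 10 heavy atoms by environment: 1× n (aromatic, D2) → match; 3× c (aromatic, D3) → no; 2× c (aromatic, D2) → match; 1× Br (D1) → no; 1× C (D2) → match; 1× N (D1) → no; 1× Cl (D1) → no.
Summing the matching environments: 1 + 2 + 1 = 4 matching atoms.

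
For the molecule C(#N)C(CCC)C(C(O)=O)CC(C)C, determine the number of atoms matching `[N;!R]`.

The query [N;!R] means: aliphatic nitrogen not in a ring.
Check the 14 heavy atoms by environment: 11× C (acyclic) → no; 1× N (acyclic) → match; 2× O (acyclic) → no.
That gives 1 matching atom.

1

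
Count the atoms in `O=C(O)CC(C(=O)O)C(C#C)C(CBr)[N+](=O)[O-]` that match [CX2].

Check the 17 heavy atoms by environment: 5× C (X4) → no; 2× C (X3) → no; 3× O (X1) → no; 2× O (X2) → no; 1× Br (X1) → no; 1× N (charge +1, X3) → no; 1× O (charge -1, X1) → no; 2× C (X2) → match.
That gives 2 matching atoms.

2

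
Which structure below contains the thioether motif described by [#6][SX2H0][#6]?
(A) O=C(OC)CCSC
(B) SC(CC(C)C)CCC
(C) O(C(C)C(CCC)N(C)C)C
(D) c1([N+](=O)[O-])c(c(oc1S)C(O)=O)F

[#6][SX2H0][#6] describes an aliphatic sulfur bridging two carbons with no H on the sulfur (a thioether).
(A) contains a methylthio ether (-SCH3), which satisfies every atom and bond constraint.
(B) has a thiol (-SH) but the sulfur has H1, not H0 bridging two carbons.
(C) has a methoxy ether (-OCH3) but the bridging atom is O, not S.
(D) has a thiol (-SH) but the sulfur has H1, not H0 bridging two carbons.
So the answer is (A).

A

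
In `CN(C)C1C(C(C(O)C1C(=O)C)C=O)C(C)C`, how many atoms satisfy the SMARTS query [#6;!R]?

8

Check the 17 heavy atoms by environment: 5× C (in 5-ring) → no; 3× O (acyclic) → no; 8× C (acyclic) → match; 1× N (acyclic) → no.
That gives 8 matching atoms.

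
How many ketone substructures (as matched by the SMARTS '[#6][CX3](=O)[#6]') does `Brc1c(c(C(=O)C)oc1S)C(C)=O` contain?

[#6][CX3](=O)[#6] is the SMARTS for a ketone: a carbonyl carbon (no H) flanked by two carbons.
The molecule carries 2 separate instances of an acetyl/ketone group (-C(=O)CH3) meeting every constraint; each maps to a distinct set of atoms, giving 2 matches.

2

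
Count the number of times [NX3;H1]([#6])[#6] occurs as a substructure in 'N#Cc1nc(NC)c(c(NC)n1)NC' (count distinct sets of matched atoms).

[NX3;H1]([#6])[#6] is the SMARTS for a secondary amine: a trivalent nitrogen with one H, bonded to two carbons.
The molecule carries 3 separate instances of an N-methylamino group (-NHCH3) meeting every constraint; each maps to a distinct set of atoms, giving 3 matches.

3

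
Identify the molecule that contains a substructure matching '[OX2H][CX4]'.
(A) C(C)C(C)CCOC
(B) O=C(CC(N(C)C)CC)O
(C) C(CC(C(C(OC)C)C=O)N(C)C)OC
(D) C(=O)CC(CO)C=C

D

[OX2H][CX4] describes a hydroxyl oxygen bound to an sp3 (X4) carbon (an aliphatic alcohol).
(A) has a methoxy ether (-OCH3) but the oxygen has H0 (ether), not H1.
(B) has a carboxylic acid group (-C(=O)OH) but the -OH is on a CX3 carbonyl carbon, not a CX4 carbon.
(C) has a methoxy ether (-OCH3) but the oxygen has H0 (ether), not H1.
(D) contains a hydroxyl group (-OH), which satisfies every atom and bond constraint.
So the answer is (D).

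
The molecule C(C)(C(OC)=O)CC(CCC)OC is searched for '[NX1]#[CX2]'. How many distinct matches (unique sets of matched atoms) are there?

0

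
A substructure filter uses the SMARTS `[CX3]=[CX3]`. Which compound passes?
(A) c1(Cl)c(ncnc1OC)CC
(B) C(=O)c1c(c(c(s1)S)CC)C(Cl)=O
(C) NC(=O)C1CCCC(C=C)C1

[CX3]=[CX3] describes a non-aromatic C=C double bond between two sp2 carbons (an alkene).
(A) has an ethyl group (-CH2CH3) but its C-C bond is a single bond between CX4 carbons, not CX3=CX3.
(B) has an ethyl group (-CH2CH3) but its C-C bond is a single bond between CX4 carbons, not CX3=CX3.
(C) contains a vinyl group (-CH=CH2), which satisfies every atom and bond constraint.
So the answer is (C).

C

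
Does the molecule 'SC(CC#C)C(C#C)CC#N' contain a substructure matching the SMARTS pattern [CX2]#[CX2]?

Yes

The pattern [CX2]#[CX2] describes a carbon-carbon triple bond — an alkyne.
The molecule carries an ethynyl group (-C#CH), whose atoms satisfy every constraint of the query, so the pattern matches.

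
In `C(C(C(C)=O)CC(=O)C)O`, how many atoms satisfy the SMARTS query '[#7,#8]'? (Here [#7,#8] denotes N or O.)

3

The query [#7,#8] means: nitrogen or oxygen (comma = OR).
Check the 10 heavy atoms by environment: 7× C → no; 3× O → match.
That gives 3 matching atoms.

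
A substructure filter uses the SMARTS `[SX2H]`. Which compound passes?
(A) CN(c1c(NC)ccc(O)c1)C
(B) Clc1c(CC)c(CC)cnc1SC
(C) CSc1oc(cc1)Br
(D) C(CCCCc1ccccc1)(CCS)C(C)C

D

[SX2H] describes an aliphatic sulfur with two connections, one being H (a thiol).
(A) has a hydroxyl group (-OH) but it is an -OH, not an -SH.
(B) has a methylthio ether (-SCH3) but the sulfur has H0 (bonded to two carbons), not H1.
(C) has a methylthio ether (-SCH3) but the sulfur has H0 (bonded to two carbons), not H1.
(D) contains a thiol (-SH), which satisfies every atom and bond constraint.
So the answer is (D).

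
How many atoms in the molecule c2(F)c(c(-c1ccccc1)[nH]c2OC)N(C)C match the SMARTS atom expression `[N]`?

1

The query [N] means: uppercase N matches aliphatic (non-aromatic) nitrogen only.
Check the 17 heavy atoms by environment: 1× n (aromatic) → no; 10× c (aromatic) → no; 1× N → match; 3× C → no; 1× F → no; 1× O → no.
That gives 1 matching atom.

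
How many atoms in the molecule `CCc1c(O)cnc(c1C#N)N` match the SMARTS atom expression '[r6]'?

The query [r6] means: r6 matches atoms in a six-membered ring.
Check the 12 heavy atoms by environment: 1× n (aromatic, in 6-ring) → match; 5× c (aromatic, in 6-ring) → match; 2× N (acyclic) → no; 3× C (acyclic) → no; 1× O (acyclic) → no.
Summing the matching environments: 1 + 5 = 6 matching atoms.

6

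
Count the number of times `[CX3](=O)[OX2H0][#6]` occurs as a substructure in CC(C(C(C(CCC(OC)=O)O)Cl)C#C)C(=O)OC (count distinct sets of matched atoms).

2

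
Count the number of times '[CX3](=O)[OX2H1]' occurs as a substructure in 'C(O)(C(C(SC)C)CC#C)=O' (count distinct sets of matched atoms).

[CX3](=O)[OX2H1] is the SMARTS for a carboxylic acid: an sp2 carbon double-bonded to O and single-bonded to an -OH oxygen.
Exactly one fragment in the molecule meets all constraints, giving 1 match.

1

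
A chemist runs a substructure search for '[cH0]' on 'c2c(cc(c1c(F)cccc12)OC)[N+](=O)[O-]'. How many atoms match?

5

The query [cH0] means: aromatic carbon with no attached hydrogen (substituted or ring-fusion).
Check the 16 heavy atoms by environment: 5× c (aromatic, H0) → match; 5× c (aromatic, H1) → no; 2× O (H0) → no; 1× C (H3) → no; 1× N (charge +1, H0) → no; 1× O (charge -1, H0) → no; 1× F (H0) → no.
That gives 5 matching atoms.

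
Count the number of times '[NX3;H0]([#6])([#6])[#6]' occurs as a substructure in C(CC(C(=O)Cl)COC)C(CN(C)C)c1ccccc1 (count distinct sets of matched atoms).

1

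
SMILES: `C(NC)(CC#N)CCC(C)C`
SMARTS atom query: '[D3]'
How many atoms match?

2

The query [D3] means: atom with exactly three heavy-atom neighbours.
Check the 11 heavy atoms by environment: 4× C (D2) → no; 2× C (D3) → match; 1× N (D1) → no; 1× N (D2) → no; 3× C (D1) → no.
That gives 2 matching atoms.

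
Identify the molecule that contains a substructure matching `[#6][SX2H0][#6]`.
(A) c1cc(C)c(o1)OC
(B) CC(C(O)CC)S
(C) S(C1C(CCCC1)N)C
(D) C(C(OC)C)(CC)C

C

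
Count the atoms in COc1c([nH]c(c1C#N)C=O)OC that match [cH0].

Check the 13 heavy atoms by environment: 1× n (aromatic, H1) → no; 4× c (aromatic, H0) → match; 3× O (H0) → no; 2× C (H3) → no; 1× C (H0) → no; 1× N (H0) → no; 1× C (H1) → no.
That gives 4 matching atoms.

4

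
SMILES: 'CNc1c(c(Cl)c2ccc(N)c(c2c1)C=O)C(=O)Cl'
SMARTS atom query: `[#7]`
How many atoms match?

2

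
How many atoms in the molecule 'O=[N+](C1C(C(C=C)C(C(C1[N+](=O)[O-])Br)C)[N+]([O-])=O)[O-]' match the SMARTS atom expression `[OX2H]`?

The query [OX2H] means: aliphatic oxygen with two connections, one of which is H — an -OH oxygen.
Check the 19 heavy atoms by environment: 6× C (H1, X4) → no; 3× N (charge +1, H0, X3) → no; 3× O (charge -1, H0, X1) → no; 3× O (H0, X1) → no; 1× Br (H0, X1) → no; 1× C (H1, X3) → no; 1× C (H2, X3) → no; 1× C (H3, X4) → no.
No environment satisfies the query, so 0 matching atoms.

0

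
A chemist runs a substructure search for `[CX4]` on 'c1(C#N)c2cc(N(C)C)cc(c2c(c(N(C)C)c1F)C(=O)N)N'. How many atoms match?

4

The query [CX4] means: C with X4: aliphatic carbon with exactly 4 total connections (bonds + H).
Check the 23 heavy atoms by environment: 10× c (aromatic, X3) → no; 1× F (X1) → no; 4× N (X3) → no; 4× C (X4) → match; 1× C (X2) → no; 1× N (X1) → no; 1× C (X3) → no; 1× O (X1) → no.
That gives 4 matching atoms.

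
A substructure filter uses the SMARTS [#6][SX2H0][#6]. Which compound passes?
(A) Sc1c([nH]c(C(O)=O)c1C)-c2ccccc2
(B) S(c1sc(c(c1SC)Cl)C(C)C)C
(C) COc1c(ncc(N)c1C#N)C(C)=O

[#6][SX2H0][#6] describes an aliphatic sulfur bridging two carbons with no H on the sulfur (a thioether).
(A) has a thiol (-SH) but the sulfur has H1, not H0 bridging two carbons.
(B) contains a methylthio ether (-SCH3), which satisfies every atom and bond constraint.
(C) has a methoxy ether (-OCH3) but the bridging atom is O, not S.
So the answer is (B).

B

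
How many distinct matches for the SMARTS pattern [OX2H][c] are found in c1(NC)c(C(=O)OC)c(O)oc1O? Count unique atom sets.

2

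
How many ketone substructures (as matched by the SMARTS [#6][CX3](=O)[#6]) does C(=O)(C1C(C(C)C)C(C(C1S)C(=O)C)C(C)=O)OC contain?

[#6][CX3](=O)[#6] is the SMARTS for a ketone: a carbonyl carbon (no H) flanked by two carbons.
The molecule carries 2 separate instances of an acetyl/ketone group (-C(=O)CH3) meeting every constraint; each maps to a distinct set of atoms, giving 2 matches.

2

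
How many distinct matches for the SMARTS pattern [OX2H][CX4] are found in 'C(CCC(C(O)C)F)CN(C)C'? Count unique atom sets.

1

[OX2H][CX4] is the SMARTS for an aliphatic alcohol: a hydroxyl oxygen bound to an sp3 (X4) carbon.
Exactly one fragment in the molecule meets all constraints, giving 1 match.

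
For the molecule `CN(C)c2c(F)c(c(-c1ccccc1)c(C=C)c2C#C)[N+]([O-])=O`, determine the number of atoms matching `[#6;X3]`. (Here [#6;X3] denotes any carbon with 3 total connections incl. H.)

The query [#6;X3] means: any carbon (aromatic or not) with three total connections.
Check the 23 heavy atoms by environment: 12× c (aromatic, X3) → match; 1× N (X3) → no; 2× C (X4) → no; 1× F (X1) → no; 2× C (X2) → no; 2× C (X3) → match; 1× N (charge +1, X3) → no; 1× O (charge -1, X1) → no; 1× O (X1) → no.
Summing the matching environments: 12 + 2 = 14 matching atoms.

14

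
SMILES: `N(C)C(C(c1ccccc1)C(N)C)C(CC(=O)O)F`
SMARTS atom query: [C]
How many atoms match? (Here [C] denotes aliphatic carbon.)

8

Check the 19 heavy atoms by environment: 8× C → match; 2× N → no; 6× c (aromatic) → no; 1× F → no; 2× O → no.
That gives 8 matching atoms.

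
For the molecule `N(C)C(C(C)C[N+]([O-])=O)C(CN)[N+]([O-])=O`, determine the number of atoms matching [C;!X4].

0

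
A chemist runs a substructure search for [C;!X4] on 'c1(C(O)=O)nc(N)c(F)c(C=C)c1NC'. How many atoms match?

3

Check the 15 heavy atoms by environment: 1× n (aromatic, X2) → no; 5× c (aromatic, X3) → no; 3× C (X3) → match; 1× O (X1) → no; 1× O (X2) → no; 1× F (X1) → no; 2× N (X3) → no; 1× C (X4) → no.
That gives 3 matching atoms.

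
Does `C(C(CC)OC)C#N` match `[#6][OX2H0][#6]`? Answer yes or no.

The pattern [#6][OX2H0][#6] describes an aliphatic oxygen bridging two carbons with no H on the oxygen — an ether.
The molecule carries a methoxy ether (-OCH3), whose atoms satisfy every constraint of the query, so the pattern matches.

Yes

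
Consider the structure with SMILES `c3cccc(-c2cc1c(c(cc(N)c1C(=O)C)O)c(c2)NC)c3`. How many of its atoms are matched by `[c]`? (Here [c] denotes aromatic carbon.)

16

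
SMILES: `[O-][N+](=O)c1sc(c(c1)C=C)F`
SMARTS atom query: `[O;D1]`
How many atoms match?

2

The query [O;D1] means: aliphatic oxygen bonded to exactly one heavy atom.
Check the 11 heavy atoms by environment: 1× s (aromatic, D2) → no; 3× c (aromatic, D3) → no; 1× c (aromatic, D2) → no; 1× F (D1) → no; 1× C (D2) → no; 1× C (D1) → no; 1× N (charge +1, D3) → no; 1× O (charge -1, D1) → match; 1× O (D1) → match.
Summing the matching environments: 1 + 1 = 2 matching atoms.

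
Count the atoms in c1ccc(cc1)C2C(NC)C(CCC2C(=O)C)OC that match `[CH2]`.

2

The query [CH2] means: aliphatic carbon with exactly two hydrogens.
Check the 19 heavy atoms by environment: 4× C (H1) → no; 2× C (H2) → match; 1× N (H1) → no; 3× C (H3) → no; 1× c (aromatic, H0) → no; 5× c (aromatic, H1) → no; 1× C (H0) → no; 2× O (H0) → no.
That gives 2 matching atoms.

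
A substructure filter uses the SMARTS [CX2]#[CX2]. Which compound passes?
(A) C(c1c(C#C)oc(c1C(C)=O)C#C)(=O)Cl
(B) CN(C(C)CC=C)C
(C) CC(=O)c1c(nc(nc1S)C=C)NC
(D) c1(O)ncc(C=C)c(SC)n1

A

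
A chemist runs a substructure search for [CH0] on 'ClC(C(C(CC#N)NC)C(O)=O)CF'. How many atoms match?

The query [CH0] means: aliphatic carbon with no attached hydrogen.
Check the 14 heavy atoms by environment: 2× C (H2) → no; 3× C (H1) → no; 2× C (H0) → match; 1× N (H0) → no; 1× N (H1) → no; 1× C (H3) → no; 1× F (H0) → no; 1× O (H0) → no; 1× O (H1) → no; 1× Cl (H0) → no.
That gives 2 matching atoms.

2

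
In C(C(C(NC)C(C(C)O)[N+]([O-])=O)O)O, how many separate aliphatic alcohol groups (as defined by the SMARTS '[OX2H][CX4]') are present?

3

[OX2H][CX4] is the SMARTS for an aliphatic alcohol: a hydroxyl oxygen bound to an sp3 (X4) carbon.
The molecule carries 3 separate instances of a hydroxyl group (-OH) meeting every constraint; each maps to a distinct set of atoms, giving 3 matches.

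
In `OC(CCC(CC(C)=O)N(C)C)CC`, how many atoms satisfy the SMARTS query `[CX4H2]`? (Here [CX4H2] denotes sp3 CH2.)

Check the 14 heavy atoms by environment: 4× C (H2, X4) → match; 2× C (H1, X4) → no; 4× C (H3, X4) → no; 1× O (H1, X2) → no; 1× N (H0, X3) → no; 1× C (H0, X3) → no; 1× O (H0, X1) → no.
That gives 4 matching atoms.

4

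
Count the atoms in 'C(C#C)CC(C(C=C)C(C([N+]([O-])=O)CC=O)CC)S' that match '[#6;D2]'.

The query [#6;D2] means: any carbon bonded to exactly two heavy atoms.
Check the 19 heavy atoms by environment: 7× C (D2) → match; 4× C (D3) → no; 3× C (D1) → no; 1× N (charge +1, D3) → no; 1× O (charge -1, D1) → no; 2× O (D1) → no; 1× S (D1) → no.
That gives 7 matching atoms.

7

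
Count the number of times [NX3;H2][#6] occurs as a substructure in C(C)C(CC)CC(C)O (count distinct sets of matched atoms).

0

[NX3;H2][#6] is the SMARTS for a primary amine: a trivalent nitrogen with two H attached to carbon.
No fragment in the molecule satisfies every constraint, giving 0 matches.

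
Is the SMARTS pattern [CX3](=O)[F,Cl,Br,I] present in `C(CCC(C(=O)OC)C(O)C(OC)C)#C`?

The pattern [CX3](=O)[F,Cl,Br,I] describes a carbonyl carbon bonded to a halogen — an acyl halide.
The closest candidate here is a methyl-ester group (-C(=O)OCH3), but the carbonyl is bonded to -O-C, not to a halogen. No other fragment satisfies the full query, so there is no match.

No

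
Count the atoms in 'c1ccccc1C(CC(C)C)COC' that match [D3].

3

The query [D3] means: atom with exactly three heavy-atom neighbours.
Check the 14 heavy atoms by environment: 2× C (D2) → no; 2× C (D3) → match; 1× c (aromatic, D3) → match; 5× c (aromatic, D2) → no; 1× O (D2) → no; 3× C (D1) → no.
Summing the matching environments: 2 + 1 = 3 matching atoms.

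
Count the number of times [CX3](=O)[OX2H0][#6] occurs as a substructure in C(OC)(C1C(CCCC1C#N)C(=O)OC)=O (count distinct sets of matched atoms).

2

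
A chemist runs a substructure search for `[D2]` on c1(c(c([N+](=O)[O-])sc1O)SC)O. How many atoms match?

2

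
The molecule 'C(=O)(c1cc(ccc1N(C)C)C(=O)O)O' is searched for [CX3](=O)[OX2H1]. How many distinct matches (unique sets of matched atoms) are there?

2

[CX3](=O)[OX2H1] is the SMARTS for a carboxylic acid: an sp2 carbon double-bonded to O and single-bonded to an -OH oxygen.
The molecule carries 2 separate instances of a carboxylic acid group (-C(=O)OH) meeting every constraint; each maps to a distinct set of atoms, giving 2 matches.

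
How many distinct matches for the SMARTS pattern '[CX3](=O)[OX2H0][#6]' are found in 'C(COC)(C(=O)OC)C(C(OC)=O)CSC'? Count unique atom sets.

2

[CX3](=O)[OX2H0][#6] is the SMARTS for an ester: a carbonyl carbon bonded to an oxygen that is itself bonded to carbon (no H on that O).
The molecule carries 2 separate instances of a methyl-ester group (-C(=O)OCH3) meeting every constraint; each maps to a distinct set of atoms, giving 2 matches.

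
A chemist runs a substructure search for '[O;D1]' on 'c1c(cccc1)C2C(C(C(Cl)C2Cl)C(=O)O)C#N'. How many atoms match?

2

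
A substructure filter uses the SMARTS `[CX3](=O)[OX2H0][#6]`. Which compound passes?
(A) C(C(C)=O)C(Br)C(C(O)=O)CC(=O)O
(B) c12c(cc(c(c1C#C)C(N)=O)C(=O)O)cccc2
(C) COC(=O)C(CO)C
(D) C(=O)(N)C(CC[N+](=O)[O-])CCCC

[CX3](=O)[OX2H0][#6] describes a carbonyl carbon bonded to an oxygen that is itself bonded to carbon (no H on that O) (an ester).
(A) has a carboxylic acid group (-C(=O)OH) but the singly-bonded O carries H (OX2H1, not H0).
(B) has a primary amide (-C(=O)NH2) but the carbonyl is bonded to N, not to an O-C linkage.
(C) contains a methyl-ester group (-C(=O)OCH3), which satisfies every atom and bond constraint.
(D) has a primary amide (-C(=O)NH2) but the carbonyl is bonded to N, not to an O-C linkage.
So the answer is (C).

C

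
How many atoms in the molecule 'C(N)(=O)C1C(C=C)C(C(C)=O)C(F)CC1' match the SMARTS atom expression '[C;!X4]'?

4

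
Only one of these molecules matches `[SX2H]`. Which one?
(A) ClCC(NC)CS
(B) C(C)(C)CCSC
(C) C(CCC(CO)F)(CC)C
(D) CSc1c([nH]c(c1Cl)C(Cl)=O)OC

A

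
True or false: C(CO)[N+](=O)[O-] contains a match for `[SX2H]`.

False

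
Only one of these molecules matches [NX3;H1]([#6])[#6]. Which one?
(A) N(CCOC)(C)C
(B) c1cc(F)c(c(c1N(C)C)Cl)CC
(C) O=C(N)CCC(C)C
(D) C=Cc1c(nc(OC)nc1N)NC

D

[NX3;H1]([#6])[#6] describes a trivalent nitrogen with one H, bonded to two carbons (a secondary amine).
(A) has a dimethylamino group (-N(CH3)2) but the nitrogen has H0, not H1.
(B) has a dimethylamino group (-N(CH3)2) but the nitrogen has H0, not H1.
(C) has a primary amide (-C(=O)NH2) but the -C(=O)NH2 nitrogen has H2, not H1.
(D) contains an N-methylamino group (-NHCH3), which satisfies every atom and bond constraint.
So the answer is (D).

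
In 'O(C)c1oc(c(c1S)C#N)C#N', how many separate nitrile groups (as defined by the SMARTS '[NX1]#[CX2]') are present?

2

[NX1]#[CX2] is the SMARTS for a nitrile: a nitrogen triple-bonded to a two-connected carbon.
The molecule carries 2 separate instances of a nitrile (-C#N) meeting every constraint; each maps to a distinct set of atoms, giving 2 matches.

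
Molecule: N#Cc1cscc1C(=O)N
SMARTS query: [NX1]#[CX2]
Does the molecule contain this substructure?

Yes

The pattern [NX1]#[CX2] describes a nitrogen triple-bonded to a two-connected carbon — a nitrile.
The molecule carries a nitrile (-C#N), whose atoms satisfy every constraint of the query, so the pattern matches.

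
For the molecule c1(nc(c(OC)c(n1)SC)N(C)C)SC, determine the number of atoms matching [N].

Check the 15 heavy atoms by environment: 2× n (aromatic) → no; 4× c (aromatic) → no; 2× S → no; 5× C → no; 1× O → no; 1× N → match.
That gives 1 matching atom.

1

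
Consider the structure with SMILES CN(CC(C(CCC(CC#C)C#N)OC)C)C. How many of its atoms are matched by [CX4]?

11

The query [CX4] means: C with X4: aliphatic carbon with exactly 4 total connections (bonds + H).
Check the 17 heavy atoms by environment: 11× C (X4) → match; 1× O (X2) → no; 3× C (X2) → no; 1× N (X1) → no; 1× N (X3) → no.
That gives 11 matching atoms.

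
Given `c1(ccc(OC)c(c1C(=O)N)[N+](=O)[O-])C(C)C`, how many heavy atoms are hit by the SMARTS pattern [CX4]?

The query [CX4] means: C with X4: aliphatic carbon with exactly 4 total connections (bonds + H).
Check the 17 heavy atoms by environment: 6× c (aromatic, X3) → no; 1× O (X2) → no; 4× C (X4) → match; 1× C (X3) → no; 2× O (X1) → no; 1× N (X3) → no; 1× N (charge +1, X3) → no; 1× O (charge -1, X1) → no.
That gives 4 matching atoms.

4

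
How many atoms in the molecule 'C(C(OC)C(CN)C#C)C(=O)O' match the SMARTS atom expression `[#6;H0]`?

Check the 12 heavy atoms by environment: 2× C (H2) → no; 3× C (H1) → no; 2× C (H0) → match; 2× O (H0) → no; 1× O (H1) → no; 1× C (H3) → no; 1× N (H2) → no.
That gives 2 matching atoms.

2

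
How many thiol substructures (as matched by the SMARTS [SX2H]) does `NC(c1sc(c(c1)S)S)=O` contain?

2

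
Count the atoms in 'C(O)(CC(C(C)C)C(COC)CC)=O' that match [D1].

6

The query [D1] means: atom with exactly one heavy-atom neighbour (degree 1).
Check the 14 heavy atoms by environment: 3× C (D2) → no; 4× C (D3) → no; 2× O (D1) → match; 4× C (D1) → match; 1× O (D2) → no.
Summing the matching environments: 2 + 4 = 6 matching atoms.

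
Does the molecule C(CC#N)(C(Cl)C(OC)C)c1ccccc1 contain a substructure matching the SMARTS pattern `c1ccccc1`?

The pattern c1ccccc1 describes six aromatic carbons in a ring — a benzene ring.
The molecule carries a phenyl ring, whose atoms satisfy every constraint of the query, so the pattern matches.

Yes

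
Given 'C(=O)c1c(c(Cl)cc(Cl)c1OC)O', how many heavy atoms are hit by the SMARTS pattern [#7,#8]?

The query [#7,#8] means: nitrogen or oxygen (comma = OR).
Check the 13 heavy atoms by environment: 6× c (aromatic) → no; 3× O → match; 2× C → no; 2× Cl → no.
That gives 3 matching atoms.

3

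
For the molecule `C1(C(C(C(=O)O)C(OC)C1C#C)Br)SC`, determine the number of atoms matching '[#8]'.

The query [#8] means: #8 matches any oxygen atom.
Check the 15 heavy atoms by environment: 10× C → no; 1× Br → no; 1× S → no; 3× O → match.
That gives 3 matching atoms.

3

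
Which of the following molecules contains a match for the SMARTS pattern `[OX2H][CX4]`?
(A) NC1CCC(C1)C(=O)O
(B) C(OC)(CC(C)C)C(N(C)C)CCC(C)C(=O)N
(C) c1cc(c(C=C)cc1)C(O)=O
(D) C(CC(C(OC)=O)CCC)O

D

[OX2H][CX4] describes a hydroxyl oxygen bound to an sp3 (X4) carbon (an aliphatic alcohol).
(A) has a carboxylic acid group (-C(=O)OH) but the -OH is on a CX3 carbonyl carbon, not a CX4 carbon.
(B) has a methoxy ether (-OCH3) but the oxygen has H0 (ether), not H1.
(C) has a carboxylic acid group (-C(=O)OH) but the -OH is on a CX3 carbonyl carbon, not a CX4 carbon.
(D) contains a hydroxyl group (-OH), which satisfies every atom and bond constraint.
So the answer is (D).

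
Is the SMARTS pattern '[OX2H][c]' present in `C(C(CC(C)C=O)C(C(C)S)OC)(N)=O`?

The pattern [OX2H][c] describes a hydroxyl oxygen attached to an aromatic carbon — a phenol.
The closest candidate here is a methoxy ether (-OCH3), but the oxygen has H0, not H1. No other fragment satisfies the full query, so there is no match.

No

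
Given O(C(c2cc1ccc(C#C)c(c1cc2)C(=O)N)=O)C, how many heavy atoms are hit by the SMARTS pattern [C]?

5

The query [C] means: uppercase C matches aliphatic (non-aromatic) carbon only.
Check the 19 heavy atoms by environment: 10× c (aromatic) → no; 5× C → match; 3× O → no; 1× N → no.
That gives 5 matching atoms.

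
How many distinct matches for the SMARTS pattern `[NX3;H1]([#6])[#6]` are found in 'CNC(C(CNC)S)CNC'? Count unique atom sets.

[NX3;H1]([#6])[#6] is the SMARTS for a secondary amine: a trivalent nitrogen with one H, bonded to two carbons.
The molecule carries 3 separate instances of an N-methylamino group (-NHCH3) meeting every constraint; each maps to a distinct set of atoms, giving 3 matches.

3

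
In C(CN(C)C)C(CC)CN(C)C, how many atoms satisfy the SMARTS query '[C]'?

10

The query [C] means: uppercase C matches aliphatic (non-aromatic) carbon only.
Check the 12 heavy atoms by environment: 10× C → match; 2× N → no.
That gives 10 matching atoms.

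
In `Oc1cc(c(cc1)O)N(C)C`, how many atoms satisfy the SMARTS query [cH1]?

3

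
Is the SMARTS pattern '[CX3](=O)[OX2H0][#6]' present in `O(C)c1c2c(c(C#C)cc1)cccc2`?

No

The pattern [CX3](=O)[OX2H0][#6] describes a carbonyl carbon bonded to an oxygen that is itself bonded to carbon (no H on that O) — an ester.
The closest candidate here is a methoxy ether (-OCH3), but the ether oxygen is not adjacent to a C=O carbon. No other fragment satisfies the full query, so there is no match.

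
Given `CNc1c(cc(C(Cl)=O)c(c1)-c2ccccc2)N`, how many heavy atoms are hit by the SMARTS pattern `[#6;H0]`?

6

The query [#6;H0] means: any carbon with no attached hydrogen.
Check the 18 heavy atoms by environment: 7× c (aromatic, H1) → no; 5× c (aromatic, H0) → match; 1× C (H0) → match; 1× O (H0) → no; 1× Cl (H0) → no; 1× N (H1) → no; 1× C (H3) → no; 1× N (H2) → no.
Summing the matching environments: 5 + 1 = 6 matching atoms.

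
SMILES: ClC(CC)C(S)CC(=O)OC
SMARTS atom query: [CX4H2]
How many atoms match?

The query [CX4H2] means: sp3 carbon (X4) with exactly two hydrogens.
Check the 11 heavy atoms by environment: 2× C (H2, X4) → match; 2× C (H1, X4) → no; 1× Cl (H0, X1) → no; 1× S (H1, X2) → no; 2× C (H3, X4) → no; 1× C (H0, X3) → no; 1× O (H0, X1) → no; 1× O (H0, X2) → no.
That gives 2 matching atoms.

2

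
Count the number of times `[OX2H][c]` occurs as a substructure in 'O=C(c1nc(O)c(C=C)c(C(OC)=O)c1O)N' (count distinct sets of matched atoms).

2

[OX2H][c] is the SMARTS for a phenol: a hydroxyl oxygen attached to an aromatic carbon.
The molecule carries 2 separate instances of a hydroxyl group (-OH) meeting every constraint; each maps to a distinct set of atoms, giving 2 matches.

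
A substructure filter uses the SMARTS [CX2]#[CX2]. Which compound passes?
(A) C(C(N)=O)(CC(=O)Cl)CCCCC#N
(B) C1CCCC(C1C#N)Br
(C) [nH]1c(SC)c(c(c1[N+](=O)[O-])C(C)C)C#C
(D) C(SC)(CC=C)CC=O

[CX2]#[CX2] describes a carbon-carbon triple bond (an alkyne).
(A) has a nitrile (-C#N) but the triple bond is C#N, not C#C.
(B) has a nitrile (-C#N) but the triple bond is C#N, not C#C.
(C) contains an ethynyl group (-C#CH), which satisfies every atom and bond constraint.
(D) has a vinyl group (-CH=CH2) but the C=C is a double bond; both carbons are CX3, not CX2.
So the answer is (C).

C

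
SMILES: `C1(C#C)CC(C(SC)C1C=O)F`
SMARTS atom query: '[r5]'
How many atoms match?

5

The query [r5] means: r5 matches atoms in a five-membered ring.
Check the 12 heavy atoms by environment: 5× C (in 5-ring) → match; 4× C (acyclic) → no; 1× O (acyclic) → no; 1× S (acyclic) → no; 1× F (acyclic) → no.
That gives 5 matching atoms.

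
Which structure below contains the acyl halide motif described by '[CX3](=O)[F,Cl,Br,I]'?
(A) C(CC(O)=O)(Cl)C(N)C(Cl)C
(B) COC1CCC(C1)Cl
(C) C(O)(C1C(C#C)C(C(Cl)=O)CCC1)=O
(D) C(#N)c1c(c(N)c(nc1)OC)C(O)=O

C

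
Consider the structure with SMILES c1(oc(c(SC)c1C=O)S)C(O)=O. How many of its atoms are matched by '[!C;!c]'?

6

The query [!C;!c] means: neither aliphatic nor aromatic carbon — same as [!#6].
Check the 13 heavy atoms by environment: 1× o (aromatic) → match; 4× c (aromatic) → no; 2× S → match; 3× C → no; 3× O → match.
Summing the matching environments: 1 + 2 + 3 = 6 matching atoms.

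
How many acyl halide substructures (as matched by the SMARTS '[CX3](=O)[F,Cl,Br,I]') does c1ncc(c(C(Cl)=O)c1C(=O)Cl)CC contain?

2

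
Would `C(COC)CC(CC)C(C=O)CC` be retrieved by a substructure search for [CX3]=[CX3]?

No

The pattern [CX3]=[CX3] describes a non-aromatic C=C double bond between two sp2 carbons — an alkene.
The closest candidate here is an ethyl group (-CH2CH3), but its C-C bond is a single bond between CX4 carbons, not CX3=CX3. No other fragment satisfies the full query, so there is no match.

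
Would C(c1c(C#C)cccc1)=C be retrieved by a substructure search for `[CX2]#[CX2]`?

Yes

The pattern [CX2]#[CX2] describes a carbon-carbon triple bond — an alkyne.
The molecule carries an ethynyl group (-C#CH), whose atoms satisfy every constraint of the query, so the pattern matches.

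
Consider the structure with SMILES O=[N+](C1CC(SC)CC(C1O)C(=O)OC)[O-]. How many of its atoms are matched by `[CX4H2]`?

2

The query [CX4H2] means: sp3 carbon (X4) with exactly two hydrogens.
Check the 16 heavy atoms by environment: 2× C (H2, X4) → match; 4× C (H1, X4) → no; 1× N (charge +1, H0, X3) → no; 1× O (charge -1, H0, X1) → no; 2× O (H0, X1) → no; 1× O (H1, X2) → no; 1× C (H0, X3) → no; 1× O (H0, X2) → no; 2× C (H3, X4) → no; 1× S (H0, X2) → no.
That gives 2 matching atoms.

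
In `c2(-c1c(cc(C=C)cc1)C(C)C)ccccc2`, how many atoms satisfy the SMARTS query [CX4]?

Check the 17 heavy atoms by environment: 12× c (aromatic, X3) → no; 3× C (X4) → match; 2× C (X3) → no.
That gives 3 matching atoms.

3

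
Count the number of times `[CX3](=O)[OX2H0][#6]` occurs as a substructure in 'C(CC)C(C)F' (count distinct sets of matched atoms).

0

[CX3](=O)[OX2H0][#6] is the SMARTS for an ester: a carbonyl carbon bonded to an oxygen that is itself bonded to carbon (no H on that O).
No fragment in the molecule satisfies every constraint, giving 0 matches.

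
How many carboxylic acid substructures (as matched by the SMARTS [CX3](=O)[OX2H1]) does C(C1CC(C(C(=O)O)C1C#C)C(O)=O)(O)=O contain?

3

[CX3](=O)[OX2H1] is the SMARTS for a carboxylic acid: an sp2 carbon double-bonded to O and single-bonded to an -OH oxygen.
The molecule carries 3 separate instances of a carboxylic acid group (-C(=O)OH) meeting every constraint; each maps to a distinct set of atoms, giving 3 matches.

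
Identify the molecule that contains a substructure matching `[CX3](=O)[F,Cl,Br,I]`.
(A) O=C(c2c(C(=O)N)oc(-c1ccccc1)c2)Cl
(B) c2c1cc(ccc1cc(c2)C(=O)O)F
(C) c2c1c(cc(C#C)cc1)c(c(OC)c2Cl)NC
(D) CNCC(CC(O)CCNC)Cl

A

[CX3](=O)[F,Cl,Br,I] describes a carbonyl carbon bonded to a halogen (an acyl halide).
(A) contains an acyl chloride (-C(=O)Cl), which satisfies every atom and bond constraint.
(B) has a carboxylic acid group (-C(=O)OH) but the carbonyl is bonded to -OH, not to a halogen.
(C) has a chloro substituent but the Cl is not on a carbonyl carbon.
(D) has a chloro substituent but the Cl is not on a carbonyl carbon.
So the answer is (A).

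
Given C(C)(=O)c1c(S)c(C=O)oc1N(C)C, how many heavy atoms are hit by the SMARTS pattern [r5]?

5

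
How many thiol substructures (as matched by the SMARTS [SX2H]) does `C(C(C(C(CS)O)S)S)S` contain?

4

[SX2H] is the SMARTS for a thiol: an aliphatic sulfur with two connections, one being H.
The molecule carries 4 separate instances of a thiol (-SH) meeting every constraint; each maps to a distinct set of atoms, giving 4 matches.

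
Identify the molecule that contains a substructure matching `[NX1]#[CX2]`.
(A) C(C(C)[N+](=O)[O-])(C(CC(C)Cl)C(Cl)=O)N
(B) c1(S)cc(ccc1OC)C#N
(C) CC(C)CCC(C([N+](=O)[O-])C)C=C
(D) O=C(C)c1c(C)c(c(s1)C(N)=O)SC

B

[NX1]#[CX2] describes a nitrogen triple-bonded to a two-connected carbon (a nitrile).
(A) has a primary amino group (-NH2) but the nitrogen is NX3 (three connections), not NX1 triple-bonded.
(B) contains a nitrile (-C#N), which satisfies every atom and bond constraint.
(C) has a nitro group (-[N+](=O)[O-]) but there is no C#N triple bond.
(D) has a primary amide (-C(=O)NH2) but the nitrogen is NX3, not NX1.
So the answer is (B).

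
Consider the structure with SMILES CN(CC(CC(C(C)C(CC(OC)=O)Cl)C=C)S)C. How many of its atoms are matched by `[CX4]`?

11

The query [CX4] means: C with X4: aliphatic carbon with exactly 4 total connections (bonds + H).
Check the 19 heavy atoms by environment: 11× C (X4) → match; 1× N (X3) → no; 3× C (X3) → no; 1× O (X1) → no; 1× O (X2) → no; 1× Cl (X1) → no; 1× S (X2) → no.
That gives 11 matching atoms.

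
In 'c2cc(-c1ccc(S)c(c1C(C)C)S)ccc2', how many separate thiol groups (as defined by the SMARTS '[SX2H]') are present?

2

[SX2H] is the SMARTS for a thiol: an aliphatic sulfur with two connections, one being H.
The molecule carries 2 separate instances of a thiol (-SH) meeting every constraint; each maps to a distinct set of atoms, giving 2 matches.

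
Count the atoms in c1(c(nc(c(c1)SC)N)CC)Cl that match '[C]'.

The query [C] means: uppercase C matches aliphatic (non-aromatic) carbon only.
Check the 12 heavy atoms by environment: 1× n (aromatic) → no; 5× c (aromatic) → no; 1× S → no; 3× C → match; 1× Cl → no; 1× N → no.
That gives 3 matching atoms.

3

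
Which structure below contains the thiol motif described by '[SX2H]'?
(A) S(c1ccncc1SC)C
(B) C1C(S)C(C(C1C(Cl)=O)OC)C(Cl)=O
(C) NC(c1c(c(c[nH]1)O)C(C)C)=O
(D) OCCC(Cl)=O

[SX2H] describes an aliphatic sulfur with two connections, one being H (a thiol).
(A) has a methylthio ether (-SCH3) but the sulfur has H0 (bonded to two carbons), not H1.
(B) contains a thiol (-SH), which satisfies every atom and bond constraint.
(C) has a hydroxyl group (-OH) but it is an -OH, not an -SH.
(D) has a hydroxyl group (-OH) but it is an -OH, not an -SH.
So the answer is (B).

B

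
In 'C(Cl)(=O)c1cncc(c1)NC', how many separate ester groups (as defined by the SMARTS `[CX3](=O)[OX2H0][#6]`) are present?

0

[CX3](=O)[OX2H0][#6] is the SMARTS for an ester: a carbonyl carbon bonded to an oxygen that is itself bonded to carbon (no H on that O).
No fragment in the molecule satisfies every constraint, giving 0 matches.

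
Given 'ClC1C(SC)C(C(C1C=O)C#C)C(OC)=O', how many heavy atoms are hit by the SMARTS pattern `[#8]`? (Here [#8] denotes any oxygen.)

The query [#8] means: #8 matches any oxygen atom.
Check the 16 heavy atoms by environment: 11× C → no; 1× S → no; 3× O → match; 1× Cl → no.
That gives 3 matching atoms.

3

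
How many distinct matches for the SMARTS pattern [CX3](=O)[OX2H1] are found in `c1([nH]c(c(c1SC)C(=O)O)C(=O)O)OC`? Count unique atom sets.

2

[CX3](=O)[OX2H1] is the SMARTS for a carboxylic acid: an sp2 carbon double-bonded to O and single-bonded to an -OH oxygen.
The molecule carries 2 separate instances of a carboxylic acid group (-C(=O)OH) meeting every constraint; each maps to a distinct set of atoms, giving 2 matches.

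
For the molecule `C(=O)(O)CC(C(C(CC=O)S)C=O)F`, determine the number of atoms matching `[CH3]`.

The query [CH3] means: aliphatic carbon with exactly three hydrogens.
Check the 14 heavy atoms by environment: 2× C (H2) → no; 5× C (H1) → no; 1× F (H0) → no; 3× O (H0) → no; 1× S (H1) → no; 1× C (H0) → no; 1× O (H1) → no.
No environment satisfies the query, so 0 matching atoms.

0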